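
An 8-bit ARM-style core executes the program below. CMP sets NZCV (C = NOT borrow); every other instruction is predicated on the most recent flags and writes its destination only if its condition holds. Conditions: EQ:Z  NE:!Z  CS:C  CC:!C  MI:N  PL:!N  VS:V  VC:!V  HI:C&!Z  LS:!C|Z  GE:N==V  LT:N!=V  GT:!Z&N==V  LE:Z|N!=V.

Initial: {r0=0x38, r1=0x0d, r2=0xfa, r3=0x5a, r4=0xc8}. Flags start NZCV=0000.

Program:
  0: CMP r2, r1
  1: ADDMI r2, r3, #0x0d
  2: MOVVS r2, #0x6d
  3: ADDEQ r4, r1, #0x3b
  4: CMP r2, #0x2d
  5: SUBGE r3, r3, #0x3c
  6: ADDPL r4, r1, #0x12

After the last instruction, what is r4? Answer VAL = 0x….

VAL = 0x1f

0: ✓ CMP  NZCV=1010
1: ✓ ADDMI  r2←0x67
2: · MOVVS
3: · ADDEQ
4: ✓ CMP  NZCV=0010
5: ✓ SUBGE  r3←0x1e
6: ✓ ADDPL  r4←0x1f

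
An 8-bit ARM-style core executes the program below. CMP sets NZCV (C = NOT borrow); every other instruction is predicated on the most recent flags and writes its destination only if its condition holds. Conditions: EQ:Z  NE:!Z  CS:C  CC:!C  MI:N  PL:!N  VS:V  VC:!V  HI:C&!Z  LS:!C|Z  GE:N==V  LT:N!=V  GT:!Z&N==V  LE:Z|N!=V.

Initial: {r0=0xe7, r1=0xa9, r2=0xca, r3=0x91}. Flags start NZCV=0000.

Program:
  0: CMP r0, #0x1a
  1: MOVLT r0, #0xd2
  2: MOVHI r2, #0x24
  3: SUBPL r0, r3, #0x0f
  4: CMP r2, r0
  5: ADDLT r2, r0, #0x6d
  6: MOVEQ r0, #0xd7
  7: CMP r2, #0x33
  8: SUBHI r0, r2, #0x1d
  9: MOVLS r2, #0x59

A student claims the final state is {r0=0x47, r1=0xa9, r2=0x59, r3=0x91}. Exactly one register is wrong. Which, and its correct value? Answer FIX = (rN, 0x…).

0: ✓ CMP  NZCV=1010
1: ✓ MOVLT  r0←0xd2
2: ✓ MOVHI  r2←0x24
3: · SUBPL
4: ✓ CMP  NZCV=0000
5: · ADDLT
6: · MOVEQ
7: ✓ CMP  NZCV=1000
8: · SUBHI
9: ✓ MOVLS  r2←0x59

FIX = (r0, 0xd2)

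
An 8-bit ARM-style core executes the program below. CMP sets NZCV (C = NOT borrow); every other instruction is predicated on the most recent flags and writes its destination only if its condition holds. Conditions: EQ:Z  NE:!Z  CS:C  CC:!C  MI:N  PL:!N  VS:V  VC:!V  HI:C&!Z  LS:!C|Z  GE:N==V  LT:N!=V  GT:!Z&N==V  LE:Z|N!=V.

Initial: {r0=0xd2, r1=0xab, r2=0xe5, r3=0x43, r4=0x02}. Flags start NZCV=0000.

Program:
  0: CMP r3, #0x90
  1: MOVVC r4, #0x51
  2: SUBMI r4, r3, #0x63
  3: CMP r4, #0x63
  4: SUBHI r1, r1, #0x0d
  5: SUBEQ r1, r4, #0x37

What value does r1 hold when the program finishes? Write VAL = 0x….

0: ✓ CMP  NZCV=1001
1: · MOVVC
2: ✓ SUBMI  r4←0xe0
3: ✓ CMP  NZCV=0011
4: ✓ SUBHI  r1←0x9e
5: · SUBEQ

VAL = 0x9e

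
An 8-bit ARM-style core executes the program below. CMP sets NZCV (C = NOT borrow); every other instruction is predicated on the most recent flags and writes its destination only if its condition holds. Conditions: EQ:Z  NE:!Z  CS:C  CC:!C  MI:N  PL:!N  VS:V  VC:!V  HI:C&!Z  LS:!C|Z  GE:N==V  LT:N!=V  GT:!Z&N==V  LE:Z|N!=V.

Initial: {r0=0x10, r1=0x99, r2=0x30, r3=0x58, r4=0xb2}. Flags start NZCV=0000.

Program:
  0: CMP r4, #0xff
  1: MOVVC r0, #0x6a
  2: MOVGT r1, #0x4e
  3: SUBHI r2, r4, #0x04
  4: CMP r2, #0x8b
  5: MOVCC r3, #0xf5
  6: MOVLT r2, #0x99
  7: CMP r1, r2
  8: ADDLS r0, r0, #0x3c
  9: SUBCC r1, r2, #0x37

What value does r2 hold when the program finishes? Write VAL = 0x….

VAL = 0x30

[0] flags=1000 → (cmp)
[1] flags=1000 VC?T → r0=0x6a
[2] flags=1000 GT?F → skip
[3] flags=1000 HI?F → skip
[4] flags=1001 → (cmp)
[5] flags=1001 CC?T → r3=0xf5
[6] flags=1001 LT?F → skip
[7] flags=0011 → (cmp)
[8] flags=0011 LS?F → skip
[9] flags=0011 CC?F → skip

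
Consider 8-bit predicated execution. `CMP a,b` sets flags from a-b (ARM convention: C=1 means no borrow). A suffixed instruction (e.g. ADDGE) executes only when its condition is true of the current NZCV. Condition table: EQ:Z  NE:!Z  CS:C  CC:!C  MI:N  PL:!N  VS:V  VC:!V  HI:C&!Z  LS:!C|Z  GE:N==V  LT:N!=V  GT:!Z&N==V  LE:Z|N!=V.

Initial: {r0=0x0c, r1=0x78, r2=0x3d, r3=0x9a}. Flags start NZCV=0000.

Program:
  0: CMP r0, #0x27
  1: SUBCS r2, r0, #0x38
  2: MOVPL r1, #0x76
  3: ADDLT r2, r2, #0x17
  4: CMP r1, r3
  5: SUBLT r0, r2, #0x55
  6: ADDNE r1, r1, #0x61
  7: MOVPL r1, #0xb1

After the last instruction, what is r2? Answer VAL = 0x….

VAL = 0x54

[0] flags=1000 → (cmp)
[1] flags=1000 CS?F → skip
[2] flags=1000 PL?F → skip
[3] flags=1000 LT?T → r2=0x54
[4] flags=1001 → (cmp)
[5] flags=1001 LT?F → skip
[6] flags=1001 NE?T → r1=0xd9
[7] flags=1001 PL?F → skip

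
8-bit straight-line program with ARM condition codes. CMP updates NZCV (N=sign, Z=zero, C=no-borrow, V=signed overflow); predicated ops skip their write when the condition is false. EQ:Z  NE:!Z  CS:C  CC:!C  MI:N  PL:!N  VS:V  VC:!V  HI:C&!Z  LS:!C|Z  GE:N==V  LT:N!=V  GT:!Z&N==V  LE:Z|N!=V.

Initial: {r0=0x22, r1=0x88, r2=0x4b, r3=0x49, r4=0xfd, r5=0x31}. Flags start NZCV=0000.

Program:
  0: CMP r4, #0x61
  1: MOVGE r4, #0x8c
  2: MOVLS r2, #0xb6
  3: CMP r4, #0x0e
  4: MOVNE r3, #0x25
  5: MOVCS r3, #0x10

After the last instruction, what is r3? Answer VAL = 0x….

0: ✓ CMP  NZCV=1010
1: · MOVGE
2: · MOVLS
3: ✓ CMP  NZCV=1010
4: ✓ MOVNE  r3←0x25
5: ✓ MOVCS  r3←0x10

VAL = 0x10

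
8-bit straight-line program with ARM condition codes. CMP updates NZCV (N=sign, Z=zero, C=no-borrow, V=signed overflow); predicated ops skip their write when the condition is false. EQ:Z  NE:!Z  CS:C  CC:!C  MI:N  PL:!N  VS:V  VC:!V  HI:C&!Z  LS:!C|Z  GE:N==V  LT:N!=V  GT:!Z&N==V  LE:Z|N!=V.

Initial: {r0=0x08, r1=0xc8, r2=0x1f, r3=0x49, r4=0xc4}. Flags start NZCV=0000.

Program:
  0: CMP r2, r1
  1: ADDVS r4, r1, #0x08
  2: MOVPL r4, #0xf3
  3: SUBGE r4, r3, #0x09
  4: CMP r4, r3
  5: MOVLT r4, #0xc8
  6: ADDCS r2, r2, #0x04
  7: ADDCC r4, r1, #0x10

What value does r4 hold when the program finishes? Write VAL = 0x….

0: ✓ CMP  NZCV=0000
1: · ADDVS
2: ✓ MOVPL  r4←0xf3
3: ✓ SUBGE  r4←0x40
4: ✓ CMP  NZCV=1000
5: ✓ MOVLT  r4←0xc8
6: · ADDCS
7: ✓ ADDCC  r4←0xd8

VAL = 0xd8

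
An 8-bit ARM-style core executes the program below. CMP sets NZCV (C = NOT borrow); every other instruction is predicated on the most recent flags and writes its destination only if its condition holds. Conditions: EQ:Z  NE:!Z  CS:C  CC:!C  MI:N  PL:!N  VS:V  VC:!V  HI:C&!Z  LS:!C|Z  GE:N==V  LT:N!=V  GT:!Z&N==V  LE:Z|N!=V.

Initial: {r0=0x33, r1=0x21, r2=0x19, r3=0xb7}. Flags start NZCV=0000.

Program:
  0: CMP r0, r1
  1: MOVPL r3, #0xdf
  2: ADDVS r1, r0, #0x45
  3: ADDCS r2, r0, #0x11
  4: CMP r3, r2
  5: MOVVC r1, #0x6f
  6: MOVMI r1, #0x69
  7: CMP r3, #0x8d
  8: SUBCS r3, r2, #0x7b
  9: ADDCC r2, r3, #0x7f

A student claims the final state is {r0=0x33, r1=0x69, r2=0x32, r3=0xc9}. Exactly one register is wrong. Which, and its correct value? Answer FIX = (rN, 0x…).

FIX = (r2, 0x44)

0: ✓ CMP  NZCV=0010
1: ✓ MOVPL  r3←0xdf
2: · ADDVS
3: ✓ ADDCS  r2←0x44
4: ✓ CMP  NZCV=1010
5: ✓ MOVVC  r1←0x6f
6: ✓ MOVMI  r1←0x69
7: ✓ CMP  NZCV=0010
8: ✓ SUBCS  r3←0xc9
9: · ADDCC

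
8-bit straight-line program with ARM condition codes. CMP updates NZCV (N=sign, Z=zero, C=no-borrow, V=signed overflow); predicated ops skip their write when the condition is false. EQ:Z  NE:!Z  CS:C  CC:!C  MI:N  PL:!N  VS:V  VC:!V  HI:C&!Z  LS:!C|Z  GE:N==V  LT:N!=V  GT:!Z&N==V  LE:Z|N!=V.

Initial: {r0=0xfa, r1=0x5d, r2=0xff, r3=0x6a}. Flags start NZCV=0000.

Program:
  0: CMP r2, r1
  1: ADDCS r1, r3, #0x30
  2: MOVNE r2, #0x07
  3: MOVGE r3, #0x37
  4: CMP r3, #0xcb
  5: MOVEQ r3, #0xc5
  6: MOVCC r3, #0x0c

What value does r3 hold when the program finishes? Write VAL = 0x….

VAL = 0x0c

[0] flags=1010 → (cmp)
[1] flags=1010 CS?T → r1=0x9a
[2] flags=1010 NE?T → r2=0x07
[3] flags=1010 GE?F → skip
[4] flags=1001 → (cmp)
[5] flags=1001 EQ?F → skip
[6] flags=1001 CC?T → r3=0x0c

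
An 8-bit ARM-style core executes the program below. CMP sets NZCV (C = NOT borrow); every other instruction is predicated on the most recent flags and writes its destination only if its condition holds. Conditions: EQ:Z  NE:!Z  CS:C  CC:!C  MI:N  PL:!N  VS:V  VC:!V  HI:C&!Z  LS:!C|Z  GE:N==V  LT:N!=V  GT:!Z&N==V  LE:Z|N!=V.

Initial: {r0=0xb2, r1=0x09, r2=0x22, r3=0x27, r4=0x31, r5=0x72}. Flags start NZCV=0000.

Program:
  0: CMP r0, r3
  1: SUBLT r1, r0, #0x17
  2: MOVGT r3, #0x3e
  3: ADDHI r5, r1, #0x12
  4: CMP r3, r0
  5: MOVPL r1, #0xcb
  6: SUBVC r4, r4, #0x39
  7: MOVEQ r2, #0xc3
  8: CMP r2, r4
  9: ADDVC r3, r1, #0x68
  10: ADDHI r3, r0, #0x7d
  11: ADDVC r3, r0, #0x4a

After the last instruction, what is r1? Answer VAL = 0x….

[0] flags=1010 → (cmp)
[1] flags=1010 LT?T → r1=0x9b
[2] flags=1010 GT?F → skip
[3] flags=1010 HI?T → r5=0xad
[4] flags=0000 → (cmp)
[5] flags=0000 PL?T → r1=0xcb
[6] flags=0000 VC?T → r4=0xf8
[7] flags=0000 EQ?F → skip
[8] flags=0000 → (cmp)
[9] flags=0000 VC?T → r3=0x33
[10] flags=0000 HI?F → skip
[11] flags=0000 VC?T → r3=0xfc

VAL = 0xcb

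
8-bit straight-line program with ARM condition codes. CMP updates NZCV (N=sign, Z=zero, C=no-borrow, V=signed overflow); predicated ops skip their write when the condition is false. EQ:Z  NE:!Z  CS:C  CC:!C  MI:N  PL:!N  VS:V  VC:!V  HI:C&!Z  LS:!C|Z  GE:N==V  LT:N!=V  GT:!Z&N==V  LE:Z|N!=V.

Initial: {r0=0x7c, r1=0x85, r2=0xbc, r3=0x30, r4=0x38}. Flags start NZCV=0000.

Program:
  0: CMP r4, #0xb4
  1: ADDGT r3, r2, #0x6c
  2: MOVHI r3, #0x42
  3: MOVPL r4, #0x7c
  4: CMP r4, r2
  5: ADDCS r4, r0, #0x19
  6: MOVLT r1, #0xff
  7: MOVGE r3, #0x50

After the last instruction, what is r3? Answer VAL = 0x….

[0] flags=1001 → (cmp)
[1] flags=1001 GT?T → r3=0x28
[2] flags=1001 HI?F → skip
[3] flags=1001 PL?F → skip
[4] flags=0000 → (cmp)
[5] flags=0000 CS?F → skip
[6] flags=0000 LT?F → skip
[7] flags=0000 GE?T → r3=0x50

VAL = 0x50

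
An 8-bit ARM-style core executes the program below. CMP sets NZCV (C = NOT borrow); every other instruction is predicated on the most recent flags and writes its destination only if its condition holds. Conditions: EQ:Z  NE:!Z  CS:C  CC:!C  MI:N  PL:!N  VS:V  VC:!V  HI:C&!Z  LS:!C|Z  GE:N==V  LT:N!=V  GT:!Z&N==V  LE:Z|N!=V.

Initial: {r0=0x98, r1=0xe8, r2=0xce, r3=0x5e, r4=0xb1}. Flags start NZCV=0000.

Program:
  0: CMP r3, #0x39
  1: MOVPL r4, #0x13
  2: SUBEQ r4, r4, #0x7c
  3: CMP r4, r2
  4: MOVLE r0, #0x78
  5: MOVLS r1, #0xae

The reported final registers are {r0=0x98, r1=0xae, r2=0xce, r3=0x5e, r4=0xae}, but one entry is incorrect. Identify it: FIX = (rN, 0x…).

FIX = (r4, 0x13)

[0] flags=0010 → (cmp)
[1] flags=0010 PL?T → r4=0x13
[2] flags=0010 EQ?F → skip
[3] flags=0000 → (cmp)
[4] flags=0000 LE?F → skip
[5] flags=0000 LS?T → r1=0xae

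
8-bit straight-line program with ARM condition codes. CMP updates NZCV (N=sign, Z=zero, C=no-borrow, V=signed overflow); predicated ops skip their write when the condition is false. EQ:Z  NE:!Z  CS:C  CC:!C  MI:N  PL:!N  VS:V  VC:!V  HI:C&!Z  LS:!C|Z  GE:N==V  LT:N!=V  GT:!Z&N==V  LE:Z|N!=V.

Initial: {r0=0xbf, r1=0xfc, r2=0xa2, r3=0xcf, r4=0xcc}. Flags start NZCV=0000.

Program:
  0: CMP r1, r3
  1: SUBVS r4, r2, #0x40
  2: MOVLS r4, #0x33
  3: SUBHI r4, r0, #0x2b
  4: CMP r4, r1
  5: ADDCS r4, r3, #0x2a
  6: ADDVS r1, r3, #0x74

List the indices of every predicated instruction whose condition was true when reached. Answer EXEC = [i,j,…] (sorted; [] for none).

0: ✓ CMP  NZCV=0010
1: · SUBVS
2: · MOVLS
3: ✓ SUBHI  r4←0x94
4: ✓ CMP  NZCV=1000
5: · ADDCS
6: · ADDVS

EXEC = [3]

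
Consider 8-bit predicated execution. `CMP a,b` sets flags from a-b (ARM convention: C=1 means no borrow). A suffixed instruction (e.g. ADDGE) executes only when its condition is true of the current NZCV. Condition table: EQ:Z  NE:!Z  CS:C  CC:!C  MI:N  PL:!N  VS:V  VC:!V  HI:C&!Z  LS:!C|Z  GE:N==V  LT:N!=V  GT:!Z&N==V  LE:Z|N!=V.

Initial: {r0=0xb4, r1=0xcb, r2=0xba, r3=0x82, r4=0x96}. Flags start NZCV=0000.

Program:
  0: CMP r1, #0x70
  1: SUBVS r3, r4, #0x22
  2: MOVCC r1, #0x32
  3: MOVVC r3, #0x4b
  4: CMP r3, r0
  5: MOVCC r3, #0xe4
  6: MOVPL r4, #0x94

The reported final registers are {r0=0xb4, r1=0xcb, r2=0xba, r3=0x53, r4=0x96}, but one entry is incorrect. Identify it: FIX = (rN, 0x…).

FIX = (r3, 0xe4)

[0] flags=0011 → (cmp)
[1] flags=0011 VS?T → r3=0x74
[2] flags=0011 CC?F → skip
[3] flags=0011 VC?F → skip
[4] flags=1001 → (cmp)
[5] flags=1001 CC?T → r3=0xe4
[6] flags=1001 PL?F → skip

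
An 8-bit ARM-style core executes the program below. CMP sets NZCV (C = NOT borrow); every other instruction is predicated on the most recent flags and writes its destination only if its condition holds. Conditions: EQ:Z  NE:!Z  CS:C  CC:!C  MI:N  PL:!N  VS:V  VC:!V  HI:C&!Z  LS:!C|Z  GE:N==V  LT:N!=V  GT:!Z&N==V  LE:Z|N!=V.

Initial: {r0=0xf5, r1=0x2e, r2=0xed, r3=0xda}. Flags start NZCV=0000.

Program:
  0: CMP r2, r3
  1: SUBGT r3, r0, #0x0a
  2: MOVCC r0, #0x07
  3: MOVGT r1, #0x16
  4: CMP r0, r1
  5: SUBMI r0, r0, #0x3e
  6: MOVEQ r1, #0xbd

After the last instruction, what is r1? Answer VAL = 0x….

VAL = 0x16

0: ✓ CMP  NZCV=0010
1: ✓ SUBGT  r3←0xeb
2: · MOVCC
3: ✓ MOVGT  r1←0x16
4: ✓ CMP  NZCV=1010
5: ✓ SUBMI  r0←0xb7
6: · MOVEQ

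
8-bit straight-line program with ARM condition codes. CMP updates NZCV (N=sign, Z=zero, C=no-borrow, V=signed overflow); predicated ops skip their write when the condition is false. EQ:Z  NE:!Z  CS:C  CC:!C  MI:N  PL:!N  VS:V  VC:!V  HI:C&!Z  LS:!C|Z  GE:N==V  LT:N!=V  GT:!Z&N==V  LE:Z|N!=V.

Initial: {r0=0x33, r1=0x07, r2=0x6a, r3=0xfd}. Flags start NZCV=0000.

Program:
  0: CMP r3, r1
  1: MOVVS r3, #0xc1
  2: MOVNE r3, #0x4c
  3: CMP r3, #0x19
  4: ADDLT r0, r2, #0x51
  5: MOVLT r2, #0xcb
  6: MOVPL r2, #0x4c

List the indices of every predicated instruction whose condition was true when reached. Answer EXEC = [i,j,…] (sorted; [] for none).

EXEC = [2,6]

0: ✓ CMP  NZCV=1010
1: · MOVVS
2: ✓ MOVNE  r3←0x4c
3: ✓ CMP  NZCV=0010
4: · ADDLT
5: · MOVLT
6: ✓ MOVPL  r2←0x4c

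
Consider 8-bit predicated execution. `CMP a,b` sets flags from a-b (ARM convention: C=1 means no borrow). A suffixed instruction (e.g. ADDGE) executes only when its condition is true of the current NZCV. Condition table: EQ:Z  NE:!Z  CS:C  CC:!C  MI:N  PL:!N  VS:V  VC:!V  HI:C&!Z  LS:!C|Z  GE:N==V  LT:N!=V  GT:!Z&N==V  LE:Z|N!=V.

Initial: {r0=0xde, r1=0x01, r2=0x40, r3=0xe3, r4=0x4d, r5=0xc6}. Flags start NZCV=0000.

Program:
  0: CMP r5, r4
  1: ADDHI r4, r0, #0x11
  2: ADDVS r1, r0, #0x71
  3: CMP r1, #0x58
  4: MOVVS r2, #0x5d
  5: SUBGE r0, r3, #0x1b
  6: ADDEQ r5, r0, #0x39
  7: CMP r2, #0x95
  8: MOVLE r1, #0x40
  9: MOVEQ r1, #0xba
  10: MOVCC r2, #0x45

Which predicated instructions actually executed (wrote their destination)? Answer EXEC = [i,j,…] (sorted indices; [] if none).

0: ✓ CMP  NZCV=0011
1: ✓ ADDHI  r4←0xef
2: ✓ ADDVS  r1←0x4f
3: ✓ CMP  NZCV=1000
4: · MOVVS
5: · SUBGE
6: · ADDEQ
7: ✓ CMP  NZCV=1001
8: · MOVLE
9: · MOVEQ
10: ✓ MOVCC  r2←0x45

EXEC = [1,2,10]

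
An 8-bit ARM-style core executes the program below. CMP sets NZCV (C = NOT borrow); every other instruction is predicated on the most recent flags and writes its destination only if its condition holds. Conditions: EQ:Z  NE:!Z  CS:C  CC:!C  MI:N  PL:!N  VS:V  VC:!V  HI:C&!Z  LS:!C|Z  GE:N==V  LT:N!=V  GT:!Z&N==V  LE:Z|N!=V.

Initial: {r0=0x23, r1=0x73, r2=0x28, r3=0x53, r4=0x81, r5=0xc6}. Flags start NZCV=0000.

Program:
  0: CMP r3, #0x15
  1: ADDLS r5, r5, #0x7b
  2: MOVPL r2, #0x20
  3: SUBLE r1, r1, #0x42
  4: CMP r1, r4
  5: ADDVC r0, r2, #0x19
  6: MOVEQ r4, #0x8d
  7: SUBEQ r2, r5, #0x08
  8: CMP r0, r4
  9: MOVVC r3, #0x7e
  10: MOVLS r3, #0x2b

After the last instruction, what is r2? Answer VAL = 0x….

[0] flags=0010 → (cmp)
[1] flags=0010 LS?F → skip
[2] flags=0010 PL?T → r2=0x20
[3] flags=0010 LE?F → skip
[4] flags=1001 → (cmp)
[5] flags=1001 VC?F → skip
[6] flags=1001 EQ?F → skip
[7] flags=1001 EQ?F → skip
[8] flags=1001 → (cmp)
[9] flags=1001 VC?F → skip
[10] flags=1001 LS?T → r3=0x2b

VAL = 0x20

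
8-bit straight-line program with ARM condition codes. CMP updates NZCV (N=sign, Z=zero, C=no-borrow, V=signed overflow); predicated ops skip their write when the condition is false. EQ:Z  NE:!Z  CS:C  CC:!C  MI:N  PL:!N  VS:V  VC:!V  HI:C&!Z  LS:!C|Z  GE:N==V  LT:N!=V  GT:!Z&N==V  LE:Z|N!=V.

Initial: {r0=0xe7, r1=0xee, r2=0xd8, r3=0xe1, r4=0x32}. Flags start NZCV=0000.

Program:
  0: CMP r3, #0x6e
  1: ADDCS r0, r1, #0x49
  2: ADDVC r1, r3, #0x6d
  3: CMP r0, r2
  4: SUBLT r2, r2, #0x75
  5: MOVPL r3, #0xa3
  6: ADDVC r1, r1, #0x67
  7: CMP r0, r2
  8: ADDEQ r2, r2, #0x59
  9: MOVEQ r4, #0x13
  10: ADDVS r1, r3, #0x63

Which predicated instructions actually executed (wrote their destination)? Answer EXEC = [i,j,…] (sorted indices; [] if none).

EXEC = [1,5,6]

[0] flags=0011 → (cmp)
[1] flags=0011 CS?T → r0=0x37
[2] flags=0011 VC?F → skip
[3] flags=0000 → (cmp)
[4] flags=0000 LT?F → skip
[5] flags=0000 PL?T → r3=0xa3
[6] flags=0000 VC?T → r1=0x55
[7] flags=0000 → (cmp)
[8] flags=0000 EQ?F → skip
[9] flags=0000 EQ?F → skip
[10] flags=0000 VS?F → skip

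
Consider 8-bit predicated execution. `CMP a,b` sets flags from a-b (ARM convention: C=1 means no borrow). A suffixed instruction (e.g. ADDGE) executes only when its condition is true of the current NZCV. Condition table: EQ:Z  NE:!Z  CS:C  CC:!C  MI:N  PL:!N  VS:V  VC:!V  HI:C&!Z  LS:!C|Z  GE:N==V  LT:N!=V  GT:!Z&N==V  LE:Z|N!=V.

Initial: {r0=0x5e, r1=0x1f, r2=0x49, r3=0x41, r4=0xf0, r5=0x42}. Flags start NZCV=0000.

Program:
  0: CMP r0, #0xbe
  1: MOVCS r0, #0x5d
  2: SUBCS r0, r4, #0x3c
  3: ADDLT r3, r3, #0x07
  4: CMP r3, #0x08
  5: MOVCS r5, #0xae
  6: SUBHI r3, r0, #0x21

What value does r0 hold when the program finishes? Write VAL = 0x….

VAL = 0x5e

0: ✓ CMP  NZCV=1001
1: · MOVCS
2: · SUBCS
3: · ADDLT
4: ✓ CMP  NZCV=0010
5: ✓ MOVCS  r5←0xae
6: ✓ SUBHI  r3←0x3d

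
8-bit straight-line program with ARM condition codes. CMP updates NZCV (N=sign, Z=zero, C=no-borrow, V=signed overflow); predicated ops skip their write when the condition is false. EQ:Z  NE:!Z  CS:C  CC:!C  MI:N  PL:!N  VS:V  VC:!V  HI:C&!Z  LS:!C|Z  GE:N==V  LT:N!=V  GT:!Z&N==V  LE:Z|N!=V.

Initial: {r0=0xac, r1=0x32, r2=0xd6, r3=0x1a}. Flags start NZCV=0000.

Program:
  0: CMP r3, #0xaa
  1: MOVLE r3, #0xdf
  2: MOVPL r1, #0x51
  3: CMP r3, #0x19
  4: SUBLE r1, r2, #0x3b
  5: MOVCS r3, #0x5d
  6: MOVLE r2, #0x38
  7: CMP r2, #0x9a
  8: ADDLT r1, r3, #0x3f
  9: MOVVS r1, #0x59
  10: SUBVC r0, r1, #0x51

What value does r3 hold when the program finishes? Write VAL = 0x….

VAL = 0x5d

0: ✓ CMP  NZCV=0000
1: · MOVLE
2: ✓ MOVPL  r1←0x51
3: ✓ CMP  NZCV=0010
4: · SUBLE
5: ✓ MOVCS  r3←0x5d
6: · MOVLE
7: ✓ CMP  NZCV=0010
8: · ADDLT
9: · MOVVS
10: ✓ SUBVC  r0←0x00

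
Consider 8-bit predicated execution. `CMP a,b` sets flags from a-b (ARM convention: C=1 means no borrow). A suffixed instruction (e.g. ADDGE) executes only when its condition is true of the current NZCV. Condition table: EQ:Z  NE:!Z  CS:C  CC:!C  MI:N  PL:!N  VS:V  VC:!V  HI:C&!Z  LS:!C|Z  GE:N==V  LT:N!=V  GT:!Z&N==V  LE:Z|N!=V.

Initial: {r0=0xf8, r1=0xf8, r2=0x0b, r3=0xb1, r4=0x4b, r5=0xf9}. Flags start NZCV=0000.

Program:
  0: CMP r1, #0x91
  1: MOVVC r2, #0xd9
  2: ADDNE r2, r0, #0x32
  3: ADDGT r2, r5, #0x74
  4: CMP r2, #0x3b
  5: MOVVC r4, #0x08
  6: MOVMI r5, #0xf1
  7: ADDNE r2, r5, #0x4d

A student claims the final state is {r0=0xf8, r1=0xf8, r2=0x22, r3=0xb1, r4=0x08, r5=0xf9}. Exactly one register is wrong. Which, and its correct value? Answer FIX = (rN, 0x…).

0: ✓ CMP  NZCV=0010
1: ✓ MOVVC  r2←0xd9
2: ✓ ADDNE  r2←0x2a
3: ✓ ADDGT  r2←0x6d
4: ✓ CMP  NZCV=0010
5: ✓ MOVVC  r4←0x08
6: · MOVMI
7: ✓ ADDNE  r2←0x46

FIX = (r2, 0x46)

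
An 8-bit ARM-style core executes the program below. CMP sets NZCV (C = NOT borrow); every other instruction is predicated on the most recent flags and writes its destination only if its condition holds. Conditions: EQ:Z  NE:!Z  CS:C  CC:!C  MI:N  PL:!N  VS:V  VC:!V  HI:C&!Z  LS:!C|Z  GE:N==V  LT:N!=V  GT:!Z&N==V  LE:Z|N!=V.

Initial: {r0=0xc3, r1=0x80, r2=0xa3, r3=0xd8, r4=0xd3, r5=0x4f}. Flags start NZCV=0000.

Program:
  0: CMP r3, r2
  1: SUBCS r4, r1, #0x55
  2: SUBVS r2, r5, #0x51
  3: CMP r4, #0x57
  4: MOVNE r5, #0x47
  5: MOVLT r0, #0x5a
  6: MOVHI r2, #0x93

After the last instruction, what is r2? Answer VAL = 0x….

[0] flags=0010 → (cmp)
[1] flags=0010 CS?T → r4=0x2b
[2] flags=0010 VS?F → skip
[3] flags=1000 → (cmp)
[4] flags=1000 NE?T → r5=0x47
[5] flags=1000 LT?T → r0=0x5a
[6] flags=1000 HI?F → skip

VAL = 0xa3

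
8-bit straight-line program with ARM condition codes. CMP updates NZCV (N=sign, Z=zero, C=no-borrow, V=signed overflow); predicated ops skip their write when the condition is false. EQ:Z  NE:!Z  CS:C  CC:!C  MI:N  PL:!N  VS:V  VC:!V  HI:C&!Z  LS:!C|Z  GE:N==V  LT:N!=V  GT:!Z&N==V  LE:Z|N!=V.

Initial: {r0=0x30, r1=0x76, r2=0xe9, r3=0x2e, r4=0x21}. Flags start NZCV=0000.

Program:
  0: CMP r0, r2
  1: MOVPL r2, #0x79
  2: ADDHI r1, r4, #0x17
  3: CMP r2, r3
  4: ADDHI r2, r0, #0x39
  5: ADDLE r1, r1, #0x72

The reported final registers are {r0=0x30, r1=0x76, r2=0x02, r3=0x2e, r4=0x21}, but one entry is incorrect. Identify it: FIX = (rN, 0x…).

[0] flags=0000 → (cmp)
[1] flags=0000 PL?T → r2=0x79
[2] flags=0000 HI?F → skip
[3] flags=0010 → (cmp)
[4] flags=0010 HI?T → r2=0x69
[5] flags=0010 LE?F → skip

FIX = (r2, 0x69)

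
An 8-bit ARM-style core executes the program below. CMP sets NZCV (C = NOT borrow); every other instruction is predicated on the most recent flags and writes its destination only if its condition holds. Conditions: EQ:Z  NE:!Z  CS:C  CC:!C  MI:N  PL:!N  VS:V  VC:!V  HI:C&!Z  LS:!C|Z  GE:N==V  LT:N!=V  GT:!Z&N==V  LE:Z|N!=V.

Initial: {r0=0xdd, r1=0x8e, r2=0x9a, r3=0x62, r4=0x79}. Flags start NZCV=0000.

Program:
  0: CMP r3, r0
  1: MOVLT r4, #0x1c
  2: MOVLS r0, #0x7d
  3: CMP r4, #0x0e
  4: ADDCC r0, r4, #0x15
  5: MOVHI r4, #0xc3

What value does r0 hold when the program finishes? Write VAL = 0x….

VAL = 0x7d

[0] flags=1001 → (cmp)
[1] flags=1001 LT?F → skip
[2] flags=1001 LS?T → r0=0x7d
[3] flags=0010 → (cmp)
[4] flags=0010 CC?F → skip
[5] flags=0010 HI?T → r4=0xc3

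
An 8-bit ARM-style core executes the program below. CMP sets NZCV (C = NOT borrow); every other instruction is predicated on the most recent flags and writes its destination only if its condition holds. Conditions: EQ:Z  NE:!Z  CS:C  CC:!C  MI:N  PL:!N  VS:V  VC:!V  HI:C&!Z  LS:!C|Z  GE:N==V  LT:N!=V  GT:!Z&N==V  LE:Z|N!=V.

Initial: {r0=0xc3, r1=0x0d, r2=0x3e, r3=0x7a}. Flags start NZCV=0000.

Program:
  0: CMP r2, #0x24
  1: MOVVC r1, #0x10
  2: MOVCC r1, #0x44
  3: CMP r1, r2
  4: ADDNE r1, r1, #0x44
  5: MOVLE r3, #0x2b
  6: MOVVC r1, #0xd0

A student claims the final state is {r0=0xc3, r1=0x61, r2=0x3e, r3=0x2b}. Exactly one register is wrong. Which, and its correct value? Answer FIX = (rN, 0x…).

FIX = (r1, 0xd0)

0: ✓ CMP  NZCV=0010
1: ✓ MOVVC  r1←0x10
2: · MOVCC
3: ✓ CMP  NZCV=1000
4: ✓ ADDNE  r1←0x54
5: ✓ MOVLE  r3←0x2b
6: ✓ MOVVC  r1←0xd0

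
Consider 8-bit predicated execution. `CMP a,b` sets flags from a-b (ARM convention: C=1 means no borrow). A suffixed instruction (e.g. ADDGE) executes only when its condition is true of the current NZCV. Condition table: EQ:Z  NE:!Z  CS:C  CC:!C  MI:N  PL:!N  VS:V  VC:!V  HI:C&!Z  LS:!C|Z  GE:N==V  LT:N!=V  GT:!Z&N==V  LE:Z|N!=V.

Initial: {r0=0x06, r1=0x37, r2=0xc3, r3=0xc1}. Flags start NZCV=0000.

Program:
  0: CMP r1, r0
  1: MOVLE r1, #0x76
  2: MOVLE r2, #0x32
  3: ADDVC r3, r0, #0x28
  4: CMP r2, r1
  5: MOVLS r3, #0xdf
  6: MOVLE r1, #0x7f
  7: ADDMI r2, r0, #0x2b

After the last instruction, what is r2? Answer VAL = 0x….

VAL = 0x31

0: ✓ CMP  NZCV=0010
1: · MOVLE
2: · MOVLE
3: ✓ ADDVC  r3←0x2e
4: ✓ CMP  NZCV=1010
5: · MOVLS
6: ✓ MOVLE  r1←0x7f
7: ✓ ADDMI  r2←0x31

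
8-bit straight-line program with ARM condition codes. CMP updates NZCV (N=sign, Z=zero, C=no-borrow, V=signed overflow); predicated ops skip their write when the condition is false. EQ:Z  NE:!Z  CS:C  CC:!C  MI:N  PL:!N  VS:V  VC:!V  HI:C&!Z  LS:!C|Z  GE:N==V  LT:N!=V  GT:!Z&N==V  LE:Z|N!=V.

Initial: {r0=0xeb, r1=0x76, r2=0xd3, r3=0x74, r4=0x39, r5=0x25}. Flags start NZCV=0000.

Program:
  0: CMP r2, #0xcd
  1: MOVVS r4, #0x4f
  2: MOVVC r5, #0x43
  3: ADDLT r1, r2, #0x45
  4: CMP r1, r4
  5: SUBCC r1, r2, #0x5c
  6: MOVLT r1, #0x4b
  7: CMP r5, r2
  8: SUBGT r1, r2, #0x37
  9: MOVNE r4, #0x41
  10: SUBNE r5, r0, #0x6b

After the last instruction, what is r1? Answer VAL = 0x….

VAL = 0x9c

[0] flags=0010 → (cmp)
[1] flags=0010 VS?F → skip
[2] flags=0010 VC?T → r5=0x43
[3] flags=0010 LT?F → skip
[4] flags=0010 → (cmp)
[5] flags=0010 CC?F → skip
[6] flags=0010 LT?F → skip
[7] flags=0000 → (cmp)
[8] flags=0000 GT?T → r1=0x9c
[9] flags=0000 NE?T → r4=0x41
[10] flags=0000 NE?T → r5=0x80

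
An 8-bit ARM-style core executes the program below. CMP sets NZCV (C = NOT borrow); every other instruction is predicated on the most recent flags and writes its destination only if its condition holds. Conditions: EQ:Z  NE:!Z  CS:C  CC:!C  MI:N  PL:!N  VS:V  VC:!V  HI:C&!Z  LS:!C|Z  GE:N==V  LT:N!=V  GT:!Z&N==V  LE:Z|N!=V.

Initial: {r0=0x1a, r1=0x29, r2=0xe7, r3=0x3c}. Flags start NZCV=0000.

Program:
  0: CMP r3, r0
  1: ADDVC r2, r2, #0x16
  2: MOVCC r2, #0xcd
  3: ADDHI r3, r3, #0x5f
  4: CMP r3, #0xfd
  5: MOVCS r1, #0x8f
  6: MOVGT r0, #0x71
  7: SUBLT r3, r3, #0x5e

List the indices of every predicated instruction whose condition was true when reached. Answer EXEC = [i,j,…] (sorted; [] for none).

EXEC = [1,3,7]

[0] flags=0010 → (cmp)
[1] flags=0010 VC?T → r2=0xfd
[2] flags=0010 CC?F → skip
[3] flags=0010 HI?T → r3=0x9b
[4] flags=1000 → (cmp)
[5] flags=1000 CS?F → skip
[6] flags=1000 GT?F → skip
[7] flags=1000 LT?T → r3=0x3d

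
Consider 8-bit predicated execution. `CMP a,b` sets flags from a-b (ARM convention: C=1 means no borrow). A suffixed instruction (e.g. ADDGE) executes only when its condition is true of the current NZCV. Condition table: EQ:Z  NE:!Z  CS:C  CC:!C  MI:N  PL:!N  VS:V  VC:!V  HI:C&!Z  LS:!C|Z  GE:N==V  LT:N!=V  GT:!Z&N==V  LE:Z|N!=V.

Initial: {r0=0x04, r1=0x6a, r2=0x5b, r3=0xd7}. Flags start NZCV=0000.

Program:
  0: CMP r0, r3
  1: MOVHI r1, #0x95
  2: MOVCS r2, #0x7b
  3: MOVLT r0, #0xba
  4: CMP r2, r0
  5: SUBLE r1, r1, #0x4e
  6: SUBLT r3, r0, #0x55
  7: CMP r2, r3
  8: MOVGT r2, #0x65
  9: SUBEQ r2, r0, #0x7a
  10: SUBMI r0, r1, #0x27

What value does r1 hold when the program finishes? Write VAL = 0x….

0: ✓ CMP  NZCV=0000
1: · MOVHI
2: · MOVCS
3: · MOVLT
4: ✓ CMP  NZCV=0010
5: · SUBLE
6: · SUBLT
7: ✓ CMP  NZCV=1001
8: ✓ MOVGT  r2←0x65
9: · SUBEQ
10: ✓ SUBMI  r0←0x43

VAL = 0x6a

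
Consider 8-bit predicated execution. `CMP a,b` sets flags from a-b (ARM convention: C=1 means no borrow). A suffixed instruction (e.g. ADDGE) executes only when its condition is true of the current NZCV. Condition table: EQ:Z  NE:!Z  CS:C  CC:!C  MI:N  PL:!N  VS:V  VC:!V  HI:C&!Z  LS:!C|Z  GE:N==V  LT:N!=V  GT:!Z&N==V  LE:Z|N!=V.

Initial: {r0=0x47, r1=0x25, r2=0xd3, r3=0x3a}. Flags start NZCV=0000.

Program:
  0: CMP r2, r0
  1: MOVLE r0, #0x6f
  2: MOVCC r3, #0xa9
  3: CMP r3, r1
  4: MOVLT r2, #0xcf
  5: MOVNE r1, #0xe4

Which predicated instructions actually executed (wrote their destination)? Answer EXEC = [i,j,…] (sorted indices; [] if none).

0: ✓ CMP  NZCV=1010
1: ✓ MOVLE  r0←0x6f
2: · MOVCC
3: ✓ CMP  NZCV=0010
4: · MOVLT
5: ✓ MOVNE  r1←0xe4

EXEC = [1,5]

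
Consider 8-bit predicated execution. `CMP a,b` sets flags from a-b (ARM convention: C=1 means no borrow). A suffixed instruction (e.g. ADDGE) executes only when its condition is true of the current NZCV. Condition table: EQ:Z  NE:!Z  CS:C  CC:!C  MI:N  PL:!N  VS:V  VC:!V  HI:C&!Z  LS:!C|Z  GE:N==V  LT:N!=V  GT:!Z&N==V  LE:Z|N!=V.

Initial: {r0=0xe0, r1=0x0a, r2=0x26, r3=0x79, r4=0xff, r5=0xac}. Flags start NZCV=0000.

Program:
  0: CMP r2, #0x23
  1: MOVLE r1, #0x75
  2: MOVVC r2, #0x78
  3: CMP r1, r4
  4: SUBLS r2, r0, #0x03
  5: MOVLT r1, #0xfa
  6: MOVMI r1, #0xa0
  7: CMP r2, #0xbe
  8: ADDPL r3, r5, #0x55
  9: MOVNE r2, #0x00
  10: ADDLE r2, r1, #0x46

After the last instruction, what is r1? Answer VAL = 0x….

VAL = 0x0a

[0] flags=0010 → (cmp)
[1] flags=0010 LE?F → skip
[2] flags=0010 VC?T → r2=0x78
[3] flags=0000 → (cmp)
[4] flags=0000 LS?T → r2=0xdd
[5] flags=0000 LT?F → skip
[6] flags=0000 MI?F → skip
[7] flags=0010 → (cmp)
[8] flags=0010 PL?T → r3=0x01
[9] flags=0010 NE?T → r2=0x00
[10] flags=0010 LE?F → skip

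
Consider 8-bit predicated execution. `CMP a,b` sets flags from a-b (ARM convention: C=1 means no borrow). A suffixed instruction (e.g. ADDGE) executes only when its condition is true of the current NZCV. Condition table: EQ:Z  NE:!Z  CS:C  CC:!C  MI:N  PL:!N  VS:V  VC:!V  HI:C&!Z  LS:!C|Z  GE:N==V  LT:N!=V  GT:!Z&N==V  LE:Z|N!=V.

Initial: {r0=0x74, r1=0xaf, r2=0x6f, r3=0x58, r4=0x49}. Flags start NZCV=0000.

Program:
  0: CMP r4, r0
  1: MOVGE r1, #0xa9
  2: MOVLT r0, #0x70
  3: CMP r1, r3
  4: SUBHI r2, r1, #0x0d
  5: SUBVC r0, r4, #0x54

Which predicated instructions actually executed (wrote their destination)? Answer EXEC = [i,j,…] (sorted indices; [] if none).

[0] flags=1000 → (cmp)
[1] flags=1000 GE?F → skip
[2] flags=1000 LT?T → r0=0x70
[3] flags=0011 → (cmp)
[4] flags=0011 HI?T → r2=0xa2
[5] flags=0011 VC?F → skip

EXEC = [2,4]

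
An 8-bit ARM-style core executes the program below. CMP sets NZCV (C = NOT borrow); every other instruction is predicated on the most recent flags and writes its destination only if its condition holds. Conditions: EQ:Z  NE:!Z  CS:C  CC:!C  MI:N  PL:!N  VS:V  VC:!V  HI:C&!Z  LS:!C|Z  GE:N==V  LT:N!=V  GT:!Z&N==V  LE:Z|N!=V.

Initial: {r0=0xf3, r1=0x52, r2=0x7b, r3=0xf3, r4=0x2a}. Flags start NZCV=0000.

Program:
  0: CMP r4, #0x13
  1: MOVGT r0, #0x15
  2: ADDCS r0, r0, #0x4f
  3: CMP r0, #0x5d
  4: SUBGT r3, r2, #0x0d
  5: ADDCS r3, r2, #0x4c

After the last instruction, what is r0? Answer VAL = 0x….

VAL = 0x64

[0] flags=0010 → (cmp)
[1] flags=0010 GT?T → r0=0x15
[2] flags=0010 CS?T → r0=0x64
[3] flags=0010 → (cmp)
[4] flags=0010 GT?T → r3=0x6e
[5] flags=0010 CS?T → r3=0xc7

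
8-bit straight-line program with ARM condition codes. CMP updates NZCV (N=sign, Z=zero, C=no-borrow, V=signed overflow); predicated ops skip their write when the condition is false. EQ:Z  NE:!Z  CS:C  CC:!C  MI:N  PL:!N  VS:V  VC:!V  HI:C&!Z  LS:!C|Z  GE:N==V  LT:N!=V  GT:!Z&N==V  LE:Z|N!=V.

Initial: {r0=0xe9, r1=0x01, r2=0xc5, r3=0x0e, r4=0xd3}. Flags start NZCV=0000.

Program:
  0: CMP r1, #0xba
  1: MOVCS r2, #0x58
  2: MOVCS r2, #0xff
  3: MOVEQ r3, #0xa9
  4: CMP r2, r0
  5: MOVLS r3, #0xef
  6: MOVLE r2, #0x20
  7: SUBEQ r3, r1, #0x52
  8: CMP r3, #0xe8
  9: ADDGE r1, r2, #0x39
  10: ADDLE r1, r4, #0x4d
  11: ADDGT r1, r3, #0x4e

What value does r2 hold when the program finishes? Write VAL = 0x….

[0] flags=0000 → (cmp)
[1] flags=0000 CS?F → skip
[2] flags=0000 CS?F → skip
[3] flags=0000 EQ?F → skip
[4] flags=1000 → (cmp)
[5] flags=1000 LS?T → r3=0xef
[6] flags=1000 LE?T → r2=0x20
[7] flags=1000 EQ?F → skip
[8] flags=0010 → (cmp)
[9] flags=0010 GE?T → r1=0x59
[10] flags=0010 LE?F → skip
[11] flags=0010 GT?T → r1=0x3d

VAL = 0x20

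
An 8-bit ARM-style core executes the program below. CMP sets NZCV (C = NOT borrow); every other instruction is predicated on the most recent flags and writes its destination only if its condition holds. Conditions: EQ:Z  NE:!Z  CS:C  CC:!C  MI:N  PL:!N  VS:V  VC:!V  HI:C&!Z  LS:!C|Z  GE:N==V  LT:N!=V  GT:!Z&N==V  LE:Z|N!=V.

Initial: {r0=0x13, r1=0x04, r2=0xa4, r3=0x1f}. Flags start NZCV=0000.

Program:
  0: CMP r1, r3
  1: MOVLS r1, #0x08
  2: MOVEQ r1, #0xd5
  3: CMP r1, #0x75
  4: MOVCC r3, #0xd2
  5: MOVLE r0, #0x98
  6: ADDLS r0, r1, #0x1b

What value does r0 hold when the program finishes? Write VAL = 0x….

0: ✓ CMP  NZCV=1000
1: ✓ MOVLS  r1←0x08
2: · MOVEQ
3: ✓ CMP  NZCV=1000
4: ✓ MOVCC  r3←0xd2
5: ✓ MOVLE  r0←0x98
6: ✓ ADDLS  r0←0x23

VAL = 0x23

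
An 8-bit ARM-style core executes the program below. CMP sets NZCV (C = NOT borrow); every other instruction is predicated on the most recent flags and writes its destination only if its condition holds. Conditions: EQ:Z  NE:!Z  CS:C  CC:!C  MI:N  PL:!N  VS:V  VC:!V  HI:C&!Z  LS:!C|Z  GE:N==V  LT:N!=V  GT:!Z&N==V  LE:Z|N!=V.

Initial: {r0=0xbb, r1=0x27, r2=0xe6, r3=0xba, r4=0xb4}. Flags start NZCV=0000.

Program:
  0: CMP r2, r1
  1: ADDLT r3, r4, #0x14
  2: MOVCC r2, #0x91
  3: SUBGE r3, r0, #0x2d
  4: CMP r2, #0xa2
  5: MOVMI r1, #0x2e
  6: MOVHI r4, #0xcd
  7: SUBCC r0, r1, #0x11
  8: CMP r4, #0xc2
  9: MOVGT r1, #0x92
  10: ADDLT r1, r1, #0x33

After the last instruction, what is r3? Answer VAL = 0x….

VAL = 0xc8

[0] flags=1010 → (cmp)
[1] flags=1010 LT?T → r3=0xc8
[2] flags=1010 CC?F → skip
[3] flags=1010 GE?F → skip
[4] flags=0010 → (cmp)
[5] flags=0010 MI?F → skip
[6] flags=0010 HI?T → r4=0xcd
[7] flags=0010 CC?F → skip
[8] flags=0010 → (cmp)
[9] flags=0010 GT?T → r1=0x92
[10] flags=0010 LT?F → skip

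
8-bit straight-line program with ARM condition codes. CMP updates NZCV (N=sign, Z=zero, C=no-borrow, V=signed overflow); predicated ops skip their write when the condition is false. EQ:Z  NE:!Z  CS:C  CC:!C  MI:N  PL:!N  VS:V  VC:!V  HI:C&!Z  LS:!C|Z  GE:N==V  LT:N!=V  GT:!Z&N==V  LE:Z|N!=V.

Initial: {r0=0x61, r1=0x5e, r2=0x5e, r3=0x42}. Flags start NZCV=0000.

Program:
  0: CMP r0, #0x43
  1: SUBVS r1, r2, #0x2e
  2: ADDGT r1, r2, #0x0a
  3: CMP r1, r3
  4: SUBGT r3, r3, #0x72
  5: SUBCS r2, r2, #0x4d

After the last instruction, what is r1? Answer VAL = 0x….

0: ✓ CMP  NZCV=0010
1: · SUBVS
2: ✓ ADDGT  r1←0x68
3: ✓ CMP  NZCV=0010
4: ✓ SUBGT  r3←0xd0
5: ✓ SUBCS  r2←0x11

VAL = 0x68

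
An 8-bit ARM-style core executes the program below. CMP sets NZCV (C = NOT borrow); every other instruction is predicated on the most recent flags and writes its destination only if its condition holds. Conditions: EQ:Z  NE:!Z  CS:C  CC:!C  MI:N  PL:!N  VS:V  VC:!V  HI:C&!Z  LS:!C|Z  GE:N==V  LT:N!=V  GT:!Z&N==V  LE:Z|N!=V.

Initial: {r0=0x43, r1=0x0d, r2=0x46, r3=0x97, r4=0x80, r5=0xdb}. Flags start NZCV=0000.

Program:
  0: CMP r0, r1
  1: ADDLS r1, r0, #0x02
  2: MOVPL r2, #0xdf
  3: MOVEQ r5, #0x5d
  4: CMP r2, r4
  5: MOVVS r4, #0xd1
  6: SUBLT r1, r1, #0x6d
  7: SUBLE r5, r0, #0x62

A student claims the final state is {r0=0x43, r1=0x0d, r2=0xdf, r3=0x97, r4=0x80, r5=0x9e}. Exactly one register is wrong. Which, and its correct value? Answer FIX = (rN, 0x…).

0: ✓ CMP  NZCV=0010
1: · ADDLS
2: ✓ MOVPL  r2←0xdf
3: · MOVEQ
4: ✓ CMP  NZCV=0010
5: · MOVVS
6: · SUBLT
7: · SUBLE

FIX = (r5, 0xdb)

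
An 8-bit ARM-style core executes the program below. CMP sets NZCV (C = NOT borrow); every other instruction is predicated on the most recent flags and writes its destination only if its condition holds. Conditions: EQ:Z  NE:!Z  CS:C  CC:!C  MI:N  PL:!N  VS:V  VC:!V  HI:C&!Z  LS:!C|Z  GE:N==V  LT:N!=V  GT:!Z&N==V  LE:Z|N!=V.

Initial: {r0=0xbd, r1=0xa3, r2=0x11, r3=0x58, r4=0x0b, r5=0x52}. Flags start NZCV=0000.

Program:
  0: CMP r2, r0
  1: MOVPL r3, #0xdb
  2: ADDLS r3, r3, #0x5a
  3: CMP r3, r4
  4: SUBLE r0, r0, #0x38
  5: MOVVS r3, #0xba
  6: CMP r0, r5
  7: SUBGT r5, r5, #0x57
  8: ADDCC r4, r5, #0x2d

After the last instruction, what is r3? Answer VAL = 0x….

[0] flags=0000 → (cmp)
[1] flags=0000 PL?T → r3=0xdb
[2] flags=0000 LS?T → r3=0x35
[3] flags=0010 → (cmp)
[4] flags=0010 LE?F → skip
[5] flags=0010 VS?F → skip
[6] flags=0011 → (cmp)
[7] flags=0011 GT?F → skip
[8] flags=0011 CC?F → skip

VAL = 0x35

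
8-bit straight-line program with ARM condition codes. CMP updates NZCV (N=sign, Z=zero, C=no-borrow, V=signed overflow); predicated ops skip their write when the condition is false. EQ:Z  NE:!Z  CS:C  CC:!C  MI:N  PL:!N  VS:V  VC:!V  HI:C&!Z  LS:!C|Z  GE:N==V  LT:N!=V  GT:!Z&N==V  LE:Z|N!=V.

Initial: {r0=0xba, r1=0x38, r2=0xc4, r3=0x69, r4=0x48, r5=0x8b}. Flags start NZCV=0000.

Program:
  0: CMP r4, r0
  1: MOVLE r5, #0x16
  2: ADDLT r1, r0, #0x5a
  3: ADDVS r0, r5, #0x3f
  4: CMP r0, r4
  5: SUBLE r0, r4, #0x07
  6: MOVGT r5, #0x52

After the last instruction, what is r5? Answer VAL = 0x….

0: ✓ CMP  NZCV=1001
1: · MOVLE
2: · ADDLT
3: ✓ ADDVS  r0←0xca
4: ✓ CMP  NZCV=1010
5: ✓ SUBLE  r0←0x41
6: · MOVGT

VAL = 0x8b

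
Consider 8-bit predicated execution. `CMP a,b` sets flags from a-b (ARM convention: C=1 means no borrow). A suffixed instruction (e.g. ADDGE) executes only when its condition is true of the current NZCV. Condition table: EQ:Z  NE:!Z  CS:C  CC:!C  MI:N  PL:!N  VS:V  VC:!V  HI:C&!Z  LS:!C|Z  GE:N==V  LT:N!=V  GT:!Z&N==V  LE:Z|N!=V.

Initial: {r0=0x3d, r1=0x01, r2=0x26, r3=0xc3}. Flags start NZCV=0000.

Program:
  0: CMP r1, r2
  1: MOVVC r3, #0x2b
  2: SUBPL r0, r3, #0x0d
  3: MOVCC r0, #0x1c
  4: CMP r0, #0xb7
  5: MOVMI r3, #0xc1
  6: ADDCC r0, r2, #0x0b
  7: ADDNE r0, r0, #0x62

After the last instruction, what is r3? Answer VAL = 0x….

VAL = 0x2b

0: ✓ CMP  NZCV=1000
1: ✓ MOVVC  r3←0x2b
2: · SUBPL
3: ✓ MOVCC  r0←0x1c
4: ✓ CMP  NZCV=0000
5: · MOVMI
6: ✓ ADDCC  r0←0x31
7: ✓ ADDNE  r0←0x93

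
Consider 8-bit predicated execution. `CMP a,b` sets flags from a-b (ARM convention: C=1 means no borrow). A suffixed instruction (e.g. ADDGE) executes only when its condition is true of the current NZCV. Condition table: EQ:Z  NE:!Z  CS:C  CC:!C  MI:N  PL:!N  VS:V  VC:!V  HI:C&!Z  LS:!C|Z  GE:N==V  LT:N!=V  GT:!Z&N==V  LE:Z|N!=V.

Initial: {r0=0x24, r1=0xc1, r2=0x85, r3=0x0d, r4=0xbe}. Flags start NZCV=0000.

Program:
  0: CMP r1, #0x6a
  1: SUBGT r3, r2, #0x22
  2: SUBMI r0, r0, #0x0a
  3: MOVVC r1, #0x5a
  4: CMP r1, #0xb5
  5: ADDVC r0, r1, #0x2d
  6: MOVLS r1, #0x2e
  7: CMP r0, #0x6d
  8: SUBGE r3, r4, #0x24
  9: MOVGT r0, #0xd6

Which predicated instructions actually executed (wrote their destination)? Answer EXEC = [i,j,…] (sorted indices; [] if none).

EXEC = [5]

[0] flags=0011 → (cmp)
[1] flags=0011 GT?F → skip
[2] flags=0011 MI?F → skip
[3] flags=0011 VC?F → skip
[4] flags=0010 → (cmp)
[5] flags=0010 VC?T → r0=0xee
[6] flags=0010 LS?F → skip
[7] flags=1010 → (cmp)
[8] flags=1010 GE?F → skip
[9] flags=1010 GT?F → skip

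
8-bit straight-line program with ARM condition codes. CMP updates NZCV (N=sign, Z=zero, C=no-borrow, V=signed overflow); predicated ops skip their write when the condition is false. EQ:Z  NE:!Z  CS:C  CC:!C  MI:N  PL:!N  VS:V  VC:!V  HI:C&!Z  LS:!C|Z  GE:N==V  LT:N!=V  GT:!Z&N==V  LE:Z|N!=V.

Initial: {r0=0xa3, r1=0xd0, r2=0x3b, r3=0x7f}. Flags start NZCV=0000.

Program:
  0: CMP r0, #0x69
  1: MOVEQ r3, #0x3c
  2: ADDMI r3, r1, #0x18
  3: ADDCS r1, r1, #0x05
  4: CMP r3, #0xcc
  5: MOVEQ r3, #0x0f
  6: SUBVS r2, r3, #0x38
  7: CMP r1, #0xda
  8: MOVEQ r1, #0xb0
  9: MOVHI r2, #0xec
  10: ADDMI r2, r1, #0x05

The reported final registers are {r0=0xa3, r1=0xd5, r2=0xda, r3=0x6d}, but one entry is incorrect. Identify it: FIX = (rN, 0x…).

[0] flags=0011 → (cmp)
[1] flags=0011 EQ?F → skip
[2] flags=0011 MI?F → skip
[3] flags=0011 CS?T → r1=0xd5
[4] flags=1001 → (cmp)
[5] flags=1001 EQ?F → skip
[6] flags=1001 VS?T → r2=0x47
[7] flags=1000 → (cmp)
[8] flags=1000 EQ?F → skip
[9] flags=1000 HI?F → skip
[10] flags=1000 MI?T → r2=0xda

FIX = (r3, 0x7f)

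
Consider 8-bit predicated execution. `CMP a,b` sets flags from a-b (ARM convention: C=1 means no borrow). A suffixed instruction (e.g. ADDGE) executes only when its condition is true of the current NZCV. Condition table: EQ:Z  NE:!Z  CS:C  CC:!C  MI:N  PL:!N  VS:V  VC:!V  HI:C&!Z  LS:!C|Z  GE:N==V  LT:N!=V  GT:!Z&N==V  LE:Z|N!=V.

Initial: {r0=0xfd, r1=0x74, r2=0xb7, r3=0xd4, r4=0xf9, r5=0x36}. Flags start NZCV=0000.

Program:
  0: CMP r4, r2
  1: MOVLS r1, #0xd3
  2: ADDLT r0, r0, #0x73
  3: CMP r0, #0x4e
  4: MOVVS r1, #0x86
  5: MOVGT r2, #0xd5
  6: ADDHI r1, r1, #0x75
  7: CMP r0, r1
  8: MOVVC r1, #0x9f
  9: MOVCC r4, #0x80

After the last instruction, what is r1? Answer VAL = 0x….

[0] flags=0010 → (cmp)
[1] flags=0010 LS?F → skip
[2] flags=0010 LT?F → skip
[3] flags=1010 → (cmp)
[4] flags=1010 VS?F → skip
[5] flags=1010 GT?F → skip
[6] flags=1010 HI?T → r1=0xe9
[7] flags=0010 → (cmp)
[8] flags=0010 VC?T → r1=0x9f
[9] flags=0010 CC?F → skip

VAL = 0x9f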